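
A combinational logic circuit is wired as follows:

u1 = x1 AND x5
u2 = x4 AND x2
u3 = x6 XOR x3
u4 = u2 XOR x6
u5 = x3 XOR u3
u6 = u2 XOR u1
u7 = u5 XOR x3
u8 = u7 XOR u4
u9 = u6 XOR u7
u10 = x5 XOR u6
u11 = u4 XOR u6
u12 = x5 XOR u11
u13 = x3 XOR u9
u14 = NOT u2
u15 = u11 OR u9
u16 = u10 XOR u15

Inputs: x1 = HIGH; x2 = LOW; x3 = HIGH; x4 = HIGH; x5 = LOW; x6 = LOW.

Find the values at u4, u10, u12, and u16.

u1 = x1 AND x5 = HIGH AND LOW = LOW
u2 = x4 AND x2 = HIGH AND LOW = LOW
u3 = x6 XOR x3 = LOW XOR HIGH = HIGH
u4 = u2 XOR x6 = LOW XOR LOW = LOW
u5 = x3 XOR u3 = HIGH XOR HIGH = LOW
u6 = u2 XOR u1 = LOW XOR LOW = LOW
u7 = u5 XOR x3 = LOW XOR HIGH = HIGH
u9 = u6 XOR u7 = LOW XOR HIGH = HIGH
u10 = x5 XOR u6 = LOW XOR LOW = LOW
u11 = u4 XOR u6 = LOW XOR LOW = LOW
u12 = x5 XOR u11 = LOW XOR LOW = LOW
u15 = u11 OR u9 = LOW OR HIGH = HIGH
u16 = u10 XOR u15 = LOW XOR HIGH = HIGH

u4 = LOW, u10 = LOW, u12 = LOW, u16 = HIGH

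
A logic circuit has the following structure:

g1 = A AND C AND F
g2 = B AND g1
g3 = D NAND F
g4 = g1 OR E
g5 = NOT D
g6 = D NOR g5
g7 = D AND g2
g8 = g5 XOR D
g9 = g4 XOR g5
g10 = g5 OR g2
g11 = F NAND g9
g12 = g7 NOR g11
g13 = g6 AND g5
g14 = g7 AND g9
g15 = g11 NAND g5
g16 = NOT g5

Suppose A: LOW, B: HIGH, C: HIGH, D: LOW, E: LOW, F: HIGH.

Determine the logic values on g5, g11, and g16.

g5 = HIGH; g11 = LOW; g16 = LOW

g1 = A AND C AND F = LOW AND HIGH AND HIGH = LOW
g4 = g1 OR E = LOW OR LOW = LOW
g5 = NOT D = NOT LOW = HIGH
g9 = g4 XOR g5 = LOW XOR HIGH = HIGH
g11 = F NAND g9 = HIGH NAND HIGH = LOW
g16 = NOT g5 = NOT HIGH = LOW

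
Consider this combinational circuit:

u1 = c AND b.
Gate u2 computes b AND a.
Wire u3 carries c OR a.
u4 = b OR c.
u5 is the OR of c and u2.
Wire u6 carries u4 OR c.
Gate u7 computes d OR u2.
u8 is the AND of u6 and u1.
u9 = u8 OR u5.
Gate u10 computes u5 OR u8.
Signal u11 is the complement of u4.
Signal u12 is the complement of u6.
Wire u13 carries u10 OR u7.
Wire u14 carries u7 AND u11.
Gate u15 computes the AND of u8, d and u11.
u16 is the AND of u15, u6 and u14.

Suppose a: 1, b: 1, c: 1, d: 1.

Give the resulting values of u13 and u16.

u13 = 1; u16 = 0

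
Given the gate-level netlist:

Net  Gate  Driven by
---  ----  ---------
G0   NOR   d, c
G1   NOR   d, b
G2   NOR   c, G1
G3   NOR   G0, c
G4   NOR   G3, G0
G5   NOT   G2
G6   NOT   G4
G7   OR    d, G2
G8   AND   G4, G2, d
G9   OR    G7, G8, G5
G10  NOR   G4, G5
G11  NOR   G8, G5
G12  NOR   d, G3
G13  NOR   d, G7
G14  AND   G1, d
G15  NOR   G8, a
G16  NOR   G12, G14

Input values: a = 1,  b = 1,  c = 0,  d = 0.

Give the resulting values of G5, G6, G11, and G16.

G0 = d NOR c = 0 NOR 0 = 1
G1 = d NOR b = 0 NOR 1 = 0
G2 = c NOR G1 = 0 NOR 0 = 1
G3 = G0 NOR c = 1 NOR 0 = 0
G4 = G3 NOR G0 = 0 NOR 1 = 0
G5 = NOT G2 = NOT 1 = 0
G6 = NOT G4 = NOT 0 = 1
G8 = G4 AND G2 AND d = 0 AND 1 AND 0 = 0
G11 = G8 NOR G5 = 0 NOR 0 = 1
G12 = d NOR G3 = 0 NOR 0 = 1
G14 = G1 AND d = 0 AND 0 = 0
G16 = G12 NOR G14 = 1 NOR 0 = 0

G5 = 0  G6 = 1  G11 = 1  G16 = 0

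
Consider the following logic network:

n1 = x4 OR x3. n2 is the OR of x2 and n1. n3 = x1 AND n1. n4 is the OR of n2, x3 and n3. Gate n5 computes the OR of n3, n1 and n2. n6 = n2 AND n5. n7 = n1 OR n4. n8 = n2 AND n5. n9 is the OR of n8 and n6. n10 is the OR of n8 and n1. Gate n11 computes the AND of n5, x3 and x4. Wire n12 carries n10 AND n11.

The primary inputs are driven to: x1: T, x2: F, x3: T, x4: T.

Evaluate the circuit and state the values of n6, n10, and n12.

n6 = T  n10 = T  n12 = T

n1 = x4 OR x3 = T OR T = T
n2 = x2 OR n1 = F OR T = T
n3 = x1 AND n1 = T AND T = T
n5 = n3 OR n1 OR n2 = T OR T OR T = T
n6 = n2 AND n5 = T AND T = T
n8 = n2 AND n5 = T AND T = T
n10 = n8 OR n1 = T OR T = T
n11 = n5 AND x3 AND x4 = T AND T AND T = T
n12 = n10 AND n11 = T AND T = T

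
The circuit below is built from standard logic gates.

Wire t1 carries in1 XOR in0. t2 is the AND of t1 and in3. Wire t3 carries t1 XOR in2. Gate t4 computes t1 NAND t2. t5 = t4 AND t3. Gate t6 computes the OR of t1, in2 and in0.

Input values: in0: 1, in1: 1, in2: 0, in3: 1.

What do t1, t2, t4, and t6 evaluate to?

t1 = 0; t2 = 0; t4 = 1; t6 = 1

t1 = in1 XOR in0 = 1 XOR 1 = 0
t2 = t1 AND in3 = 0 AND 1 = 0
t4 = t1 NAND t2 = 0 NAND 0 = 1
t6 = t1 OR in2 OR in0 = 0 OR 0 OR 1 = 1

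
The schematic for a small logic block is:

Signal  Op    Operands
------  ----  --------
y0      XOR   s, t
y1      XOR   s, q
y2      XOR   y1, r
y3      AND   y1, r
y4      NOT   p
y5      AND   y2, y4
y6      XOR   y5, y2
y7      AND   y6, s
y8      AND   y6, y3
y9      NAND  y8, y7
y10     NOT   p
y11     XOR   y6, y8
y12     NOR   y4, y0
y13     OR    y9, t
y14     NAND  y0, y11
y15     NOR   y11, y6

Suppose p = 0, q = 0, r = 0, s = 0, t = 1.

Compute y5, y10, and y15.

y1 = s XOR q = 0 XOR 0 = 0
y2 = y1 XOR r = 0 XOR 0 = 0
y3 = y1 AND r = 0 AND 0 = 0
y4 = NOT p = NOT 0 = 1
y5 = y2 AND y4 = 0 AND 1 = 0
y6 = y5 XOR y2 = 0 XOR 0 = 0
y8 = y6 AND y3 = 0 AND 0 = 0
y10 = NOT p = NOT 0 = 1
y11 = y6 XOR y8 = 0 XOR 0 = 0
y15 = y11 NOR y6 = 0 NOR 0 = 1

y5 = 0, y10 = 1, y15 = 1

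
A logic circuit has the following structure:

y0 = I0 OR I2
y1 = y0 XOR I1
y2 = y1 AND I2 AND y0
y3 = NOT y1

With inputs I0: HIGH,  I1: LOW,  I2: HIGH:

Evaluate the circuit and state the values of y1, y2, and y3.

y0 = I0 OR I2 = HIGH OR HIGH = HIGH
y1 = y0 XOR I1 = HIGH XOR LOW = HIGH
y2 = y1 AND I2 AND y0 = HIGH AND HIGH AND HIGH = HIGH
y3 = NOT y1 = NOT HIGH = LOW

y1 = HIGH, y2 = HIGH, y3 = LOW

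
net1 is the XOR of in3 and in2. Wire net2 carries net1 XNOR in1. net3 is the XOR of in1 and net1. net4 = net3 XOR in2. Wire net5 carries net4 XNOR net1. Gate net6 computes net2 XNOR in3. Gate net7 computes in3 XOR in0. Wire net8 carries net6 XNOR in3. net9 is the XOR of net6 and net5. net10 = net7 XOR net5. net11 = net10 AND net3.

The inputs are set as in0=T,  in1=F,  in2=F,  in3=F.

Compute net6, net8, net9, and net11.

net6 = F, net8 = T, net9 = T, net11 = F

net1 = in3 XOR in2 = F XOR F = F
net2 = net1 XNOR in1 = F XNOR F = T
net3 = in1 XOR net1 = F XOR F = F
net4 = net3 XOR in2 = F XOR F = F
net5 = net4 XNOR net1 = F XNOR F = T
net6 = net2 XNOR in3 = T XNOR F = F
net7 = in3 XOR in0 = F XOR T = T
net8 = net6 XNOR in3 = F XNOR F = T
net9 = net6 XOR net5 = F XOR T = T
net10 = net7 XOR net5 = T XOR T = F
net11 = net10 AND net3 = F AND F = F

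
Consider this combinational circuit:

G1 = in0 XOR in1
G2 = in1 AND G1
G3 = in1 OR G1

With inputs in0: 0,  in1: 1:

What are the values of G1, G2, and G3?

G1 = in0 XOR in1 = 0 XOR 1 = 1
G2 = in1 AND G1 = 1 AND 1 = 1
G3 = in1 OR G1 = 1 OR 1 = 1

G1 = 1  G2 = 1  G3 = 1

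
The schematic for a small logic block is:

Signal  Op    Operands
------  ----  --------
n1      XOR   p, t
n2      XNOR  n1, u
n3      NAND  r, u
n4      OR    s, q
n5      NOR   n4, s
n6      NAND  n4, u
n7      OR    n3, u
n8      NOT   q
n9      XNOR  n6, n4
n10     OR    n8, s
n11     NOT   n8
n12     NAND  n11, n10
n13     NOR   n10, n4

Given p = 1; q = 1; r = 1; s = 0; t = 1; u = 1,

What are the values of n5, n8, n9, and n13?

n5 = 0, n8 = 0, n9 = 0, n13 = 0

n4 = s OR q = 0 OR 1 = 1
n5 = n4 NOR s = 1 NOR 0 = 0
n6 = n4 NAND u = 1 NAND 1 = 0
n8 = NOT q = NOT 1 = 0
n9 = n6 XNOR n4 = 0 XNOR 1 = 0
n10 = n8 OR s = 0 OR 0 = 0
n13 = n10 NOR n4 = 0 NOR 1 = 0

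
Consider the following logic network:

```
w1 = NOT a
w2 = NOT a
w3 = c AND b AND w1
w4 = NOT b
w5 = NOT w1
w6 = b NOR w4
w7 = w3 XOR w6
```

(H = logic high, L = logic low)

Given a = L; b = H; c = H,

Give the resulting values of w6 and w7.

w1 = NOT a = NOT L = H
w3 = c AND b AND w1 = H AND H AND H = H
w4 = NOT b = NOT H = L
w6 = b NOR w4 = H NOR L = L
w7 = w3 XOR w6 = H XOR L = H

w6 = L  w7 = H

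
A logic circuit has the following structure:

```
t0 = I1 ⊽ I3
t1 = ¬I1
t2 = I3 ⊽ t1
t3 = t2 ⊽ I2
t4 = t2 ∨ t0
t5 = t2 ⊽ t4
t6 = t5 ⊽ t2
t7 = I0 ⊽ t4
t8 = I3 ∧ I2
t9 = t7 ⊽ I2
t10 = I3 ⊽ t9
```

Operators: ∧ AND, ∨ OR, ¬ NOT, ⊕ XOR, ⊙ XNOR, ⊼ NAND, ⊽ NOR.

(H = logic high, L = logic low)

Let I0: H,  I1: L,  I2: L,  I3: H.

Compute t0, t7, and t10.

t0 = L; t7 = L; t10 = L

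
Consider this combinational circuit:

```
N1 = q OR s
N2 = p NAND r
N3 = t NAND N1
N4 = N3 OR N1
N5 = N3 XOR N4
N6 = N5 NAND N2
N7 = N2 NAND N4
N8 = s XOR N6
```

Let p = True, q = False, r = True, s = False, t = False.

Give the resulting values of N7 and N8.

N7 = True; N8 = True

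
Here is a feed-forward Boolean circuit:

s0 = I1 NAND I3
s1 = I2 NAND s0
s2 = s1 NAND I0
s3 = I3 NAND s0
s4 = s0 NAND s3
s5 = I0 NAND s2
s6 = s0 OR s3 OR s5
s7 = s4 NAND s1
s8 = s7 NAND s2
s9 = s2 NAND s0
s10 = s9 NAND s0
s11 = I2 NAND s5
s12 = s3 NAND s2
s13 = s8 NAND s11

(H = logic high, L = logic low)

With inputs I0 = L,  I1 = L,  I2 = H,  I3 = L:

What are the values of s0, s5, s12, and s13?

s0 = I1 NAND I3 = L NAND L = H
s1 = I2 NAND s0 = H NAND H = L
s2 = s1 NAND I0 = L NAND L = H
s3 = I3 NAND s0 = L NAND H = H
s4 = s0 NAND s3 = H NAND H = L
s5 = I0 NAND s2 = L NAND H = H
s7 = s4 NAND s1 = L NAND L = H
s8 = s7 NAND s2 = H NAND H = L
s11 = I2 NAND s5 = H NAND H = L
s12 = s3 NAND s2 = H NAND H = L
s13 = s8 NAND s11 = L NAND L = H

s0 = H, s5 = H, s12 = L, s13 = H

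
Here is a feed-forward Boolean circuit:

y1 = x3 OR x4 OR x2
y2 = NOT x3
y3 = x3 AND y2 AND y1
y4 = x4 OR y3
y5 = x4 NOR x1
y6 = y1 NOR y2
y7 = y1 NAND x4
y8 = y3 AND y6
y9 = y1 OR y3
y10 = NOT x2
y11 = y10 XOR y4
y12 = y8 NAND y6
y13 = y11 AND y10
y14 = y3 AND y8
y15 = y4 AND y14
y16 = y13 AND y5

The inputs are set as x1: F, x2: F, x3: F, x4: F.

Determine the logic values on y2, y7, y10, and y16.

y2 = T, y7 = T, y10 = T, y16 = T

y1 = x3 OR x4 OR x2 = F OR F OR F = F
y2 = NOT x3 = NOT F = T
y3 = x3 AND y2 AND y1 = F AND T AND F = F
y4 = x4 OR y3 = F OR F = F
y5 = x4 NOR x1 = F NOR F = T
y7 = y1 NAND x4 = F NAND F = T
y10 = NOT x2 = NOT F = T
y11 = y10 XOR y4 = T XOR F = T
y13 = y11 AND y10 = T AND T = T
y16 = y13 AND y5 = T AND T = T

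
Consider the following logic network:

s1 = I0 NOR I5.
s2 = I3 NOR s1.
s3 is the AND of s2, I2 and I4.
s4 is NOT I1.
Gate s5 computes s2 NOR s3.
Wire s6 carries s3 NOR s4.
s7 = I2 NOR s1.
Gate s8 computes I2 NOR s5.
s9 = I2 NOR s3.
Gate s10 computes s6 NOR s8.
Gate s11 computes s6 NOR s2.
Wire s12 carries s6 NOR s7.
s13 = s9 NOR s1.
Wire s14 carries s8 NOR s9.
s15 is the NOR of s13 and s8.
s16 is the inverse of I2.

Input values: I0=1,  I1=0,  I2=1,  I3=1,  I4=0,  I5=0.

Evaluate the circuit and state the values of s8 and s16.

s8 = 0  s16 = 0

s1 = I0 NOR I5 = 1 NOR 0 = 0
s2 = I3 NOR s1 = 1 NOR 0 = 0
s3 = s2 AND I2 AND I4 = 0 AND 1 AND 0 = 0
s5 = s2 NOR s3 = 0 NOR 0 = 1
s8 = I2 NOR s5 = 1 NOR 1 = 0
s16 = NOT I2 = NOT 1 = 0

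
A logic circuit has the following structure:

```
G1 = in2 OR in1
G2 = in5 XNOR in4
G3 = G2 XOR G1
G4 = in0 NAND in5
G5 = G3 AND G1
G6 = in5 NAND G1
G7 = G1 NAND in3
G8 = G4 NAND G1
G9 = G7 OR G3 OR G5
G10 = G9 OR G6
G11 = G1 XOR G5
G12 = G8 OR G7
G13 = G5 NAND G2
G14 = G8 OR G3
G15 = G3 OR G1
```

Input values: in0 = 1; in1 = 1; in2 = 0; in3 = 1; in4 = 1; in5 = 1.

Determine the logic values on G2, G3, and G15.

G2 = 1, G3 = 0, G15 = 1

G1 = in2 OR in1 = 0 OR 1 = 1
G2 = in5 XNOR in4 = 1 XNOR 1 = 1
G3 = G2 XOR G1 = 1 XOR 1 = 0
G15 = G3 OR G1 = 0 OR 1 = 1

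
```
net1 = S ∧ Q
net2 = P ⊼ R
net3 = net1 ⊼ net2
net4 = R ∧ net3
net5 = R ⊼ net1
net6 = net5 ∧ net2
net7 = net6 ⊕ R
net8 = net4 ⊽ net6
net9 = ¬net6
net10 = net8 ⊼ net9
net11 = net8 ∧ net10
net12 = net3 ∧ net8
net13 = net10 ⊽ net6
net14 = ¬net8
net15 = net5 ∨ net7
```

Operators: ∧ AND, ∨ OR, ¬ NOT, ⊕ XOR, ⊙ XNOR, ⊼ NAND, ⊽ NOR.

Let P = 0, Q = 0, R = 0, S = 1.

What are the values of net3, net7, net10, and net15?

net3 = 1; net7 = 1; net10 = 1; net15 = 1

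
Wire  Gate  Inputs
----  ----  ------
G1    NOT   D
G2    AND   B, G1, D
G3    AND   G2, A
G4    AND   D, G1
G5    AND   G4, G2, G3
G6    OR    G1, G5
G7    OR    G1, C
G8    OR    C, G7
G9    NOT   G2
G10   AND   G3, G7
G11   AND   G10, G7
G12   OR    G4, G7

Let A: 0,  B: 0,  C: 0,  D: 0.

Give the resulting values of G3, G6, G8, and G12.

G1 = NOT D = NOT 0 = 1
G2 = B AND G1 AND D = 0 AND 1 AND 0 = 0
G3 = G2 AND A = 0 AND 0 = 0
G4 = D AND G1 = 0 AND 1 = 0
G5 = G4 AND G2 AND G3 = 0 AND 0 AND 0 = 0
G6 = G1 OR G5 = 1 OR 0 = 1
G7 = G1 OR C = 1 OR 0 = 1
G8 = C OR G7 = 0 OR 1 = 1
G12 = G4 OR G7 = 0 OR 1 = 1

G3 = 0, G6 = 1, G8 = 1, G12 = 1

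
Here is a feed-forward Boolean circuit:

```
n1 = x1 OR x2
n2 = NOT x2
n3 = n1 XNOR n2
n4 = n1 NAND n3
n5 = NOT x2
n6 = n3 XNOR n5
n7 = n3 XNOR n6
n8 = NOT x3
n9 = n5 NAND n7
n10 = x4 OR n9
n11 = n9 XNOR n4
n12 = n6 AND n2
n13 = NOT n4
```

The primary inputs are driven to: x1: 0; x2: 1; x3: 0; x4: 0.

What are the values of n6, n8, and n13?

n6 = 1; n8 = 1; n13 = 0

n1 = x1 OR x2 = 0 OR 1 = 1
n2 = NOT x2 = NOT 1 = 0
n3 = n1 XNOR n2 = 1 XNOR 0 = 0
n4 = n1 NAND n3 = 1 NAND 0 = 1
n5 = NOT x2 = NOT 1 = 0
n6 = n3 XNOR n5 = 0 XNOR 0 = 1
n8 = NOT x3 = NOT 0 = 1
n13 = NOT n4 = NOT 1 = 0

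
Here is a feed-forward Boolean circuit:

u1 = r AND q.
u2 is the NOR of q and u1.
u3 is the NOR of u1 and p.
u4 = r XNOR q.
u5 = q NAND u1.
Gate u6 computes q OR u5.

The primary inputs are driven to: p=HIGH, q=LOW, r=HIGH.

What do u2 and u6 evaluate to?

u1 = r AND q = HIGH AND LOW = LOW
u2 = q NOR u1 = LOW NOR LOW = HIGH
u5 = q NAND u1 = LOW NAND LOW = HIGH
u6 = q OR u5 = LOW OR HIGH = HIGH

u2 = HIGH, u6 = HIGH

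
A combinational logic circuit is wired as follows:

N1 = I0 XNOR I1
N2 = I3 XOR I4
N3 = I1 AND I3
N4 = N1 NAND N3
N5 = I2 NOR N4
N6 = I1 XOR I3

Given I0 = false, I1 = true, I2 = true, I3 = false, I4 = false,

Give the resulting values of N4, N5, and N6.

N4 = true, N5 = false, N6 = true

N1 = I0 XNOR I1 = false XNOR true = false
N3 = I1 AND I3 = true AND false = false
N4 = N1 NAND N3 = false NAND false = true
N5 = I2 NOR N4 = true NOR true = false
N6 = I1 XOR I3 = true XOR false = true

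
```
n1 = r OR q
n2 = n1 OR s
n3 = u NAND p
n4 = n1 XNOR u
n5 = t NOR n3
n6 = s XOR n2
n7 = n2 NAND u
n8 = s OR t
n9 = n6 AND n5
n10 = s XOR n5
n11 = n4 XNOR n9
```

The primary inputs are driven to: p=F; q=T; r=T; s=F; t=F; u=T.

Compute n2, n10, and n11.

n1 = r OR q = T OR T = T
n2 = n1 OR s = T OR F = T
n3 = u NAND p = T NAND F = T
n4 = n1 XNOR u = T XNOR T = T
n5 = t NOR n3 = F NOR T = F
n6 = s XOR n2 = F XOR T = T
n9 = n6 AND n5 = T AND F = F
n10 = s XOR n5 = F XOR F = F
n11 = n4 XNOR n9 = T XNOR F = F

n2 = T, n10 = F, n11 = F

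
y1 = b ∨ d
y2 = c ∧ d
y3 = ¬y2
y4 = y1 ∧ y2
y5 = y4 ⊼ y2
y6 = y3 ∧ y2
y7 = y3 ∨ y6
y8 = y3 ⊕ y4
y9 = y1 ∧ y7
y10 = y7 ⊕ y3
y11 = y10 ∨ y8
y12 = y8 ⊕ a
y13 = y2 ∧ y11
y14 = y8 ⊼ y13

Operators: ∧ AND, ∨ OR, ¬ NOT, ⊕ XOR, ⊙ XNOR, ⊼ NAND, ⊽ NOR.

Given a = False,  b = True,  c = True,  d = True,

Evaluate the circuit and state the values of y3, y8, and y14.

y1 = b OR d = True OR True = True
y2 = c AND d = True AND True = True
y3 = NOT y2 = NOT True = False
y4 = y1 AND y2 = True AND True = True
y6 = y3 AND y2 = False AND True = False
y7 = y3 OR y6 = False OR False = False
y8 = y3 XOR y4 = False XOR True = True
y10 = y7 XOR y3 = False XOR False = False
y11 = y10 OR y8 = False OR True = True
y13 = y2 AND y11 = True AND True = True
y14 = y8 NAND y13 = True NAND True = False

y3 = False; y8 = True; y14 = False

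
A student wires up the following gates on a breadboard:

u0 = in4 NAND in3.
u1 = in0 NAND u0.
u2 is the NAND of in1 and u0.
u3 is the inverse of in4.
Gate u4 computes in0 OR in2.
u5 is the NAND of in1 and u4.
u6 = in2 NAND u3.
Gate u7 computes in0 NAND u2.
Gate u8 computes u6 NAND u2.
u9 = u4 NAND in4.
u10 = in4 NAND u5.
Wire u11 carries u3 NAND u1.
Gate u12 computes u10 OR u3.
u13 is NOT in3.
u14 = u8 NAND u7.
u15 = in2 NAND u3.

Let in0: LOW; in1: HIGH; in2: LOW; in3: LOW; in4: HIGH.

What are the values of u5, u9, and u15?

u3 = NOT in4 = NOT HIGH = LOW
u4 = in0 OR in2 = LOW OR LOW = LOW
u5 = in1 NAND u4 = HIGH NAND LOW = HIGH
u9 = u4 NAND in4 = LOW NAND HIGH = HIGH
u15 = in2 NAND u3 = LOW NAND LOW = HIGH

u5 = HIGH  u9 = HIGH  u15 = HIGH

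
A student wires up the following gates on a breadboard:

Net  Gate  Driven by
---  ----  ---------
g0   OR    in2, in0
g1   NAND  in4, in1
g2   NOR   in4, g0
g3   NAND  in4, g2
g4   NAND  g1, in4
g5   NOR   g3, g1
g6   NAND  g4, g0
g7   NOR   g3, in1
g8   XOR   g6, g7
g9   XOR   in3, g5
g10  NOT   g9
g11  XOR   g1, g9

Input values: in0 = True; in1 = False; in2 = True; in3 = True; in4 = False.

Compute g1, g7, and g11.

g0 = in2 OR in0 = True OR True = True
g1 = in4 NAND in1 = False NAND False = True
g2 = in4 NOR g0 = False NOR True = False
g3 = in4 NAND g2 = False NAND False = True
g5 = g3 NOR g1 = True NOR True = False
g7 = g3 NOR in1 = True NOR False = False
g9 = in3 XOR g5 = True XOR False = True
g11 = g1 XOR g9 = True XOR True = False

g1 = True, g7 = False, g11 = False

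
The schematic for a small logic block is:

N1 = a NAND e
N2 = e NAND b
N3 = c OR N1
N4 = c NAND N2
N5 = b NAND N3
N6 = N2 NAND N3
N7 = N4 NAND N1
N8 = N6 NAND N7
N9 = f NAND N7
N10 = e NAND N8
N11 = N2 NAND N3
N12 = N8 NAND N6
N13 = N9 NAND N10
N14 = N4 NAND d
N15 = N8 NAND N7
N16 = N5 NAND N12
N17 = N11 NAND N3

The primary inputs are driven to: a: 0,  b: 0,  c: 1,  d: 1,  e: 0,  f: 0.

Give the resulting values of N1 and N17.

N1 = 1  N17 = 1

N1 = a NAND e = 0 NAND 0 = 1
N2 = e NAND b = 0 NAND 0 = 1
N3 = c OR N1 = 1 OR 1 = 1
N11 = N2 NAND N3 = 1 NAND 1 = 0
N17 = N11 NAND N3 = 0 NAND 1 = 1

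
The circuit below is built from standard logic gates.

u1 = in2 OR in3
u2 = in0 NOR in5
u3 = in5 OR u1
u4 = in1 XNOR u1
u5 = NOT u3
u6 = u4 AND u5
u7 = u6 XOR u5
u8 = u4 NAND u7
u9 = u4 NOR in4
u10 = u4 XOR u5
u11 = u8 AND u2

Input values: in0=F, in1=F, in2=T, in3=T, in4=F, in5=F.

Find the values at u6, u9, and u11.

u1 = in2 OR in3 = T OR T = T
u2 = in0 NOR in5 = F NOR F = T
u3 = in5 OR u1 = F OR T = T
u4 = in1 XNOR u1 = F XNOR T = F
u5 = NOT u3 = NOT T = F
u6 = u4 AND u5 = F AND F = F
u7 = u6 XOR u5 = F XOR F = F
u8 = u4 NAND u7 = F NAND F = T
u9 = u4 NOR in4 = F NOR F = T
u11 = u8 AND u2 = T AND T = T

u6 = F, u9 = T, u11 = T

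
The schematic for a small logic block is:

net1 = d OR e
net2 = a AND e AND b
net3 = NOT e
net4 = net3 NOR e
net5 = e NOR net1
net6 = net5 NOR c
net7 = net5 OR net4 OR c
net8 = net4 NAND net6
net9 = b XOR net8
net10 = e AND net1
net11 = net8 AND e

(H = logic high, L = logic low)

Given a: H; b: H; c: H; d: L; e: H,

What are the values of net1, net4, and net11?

net1 = d OR e = L OR H = H
net3 = NOT e = NOT H = L
net4 = net3 NOR e = L NOR H = L
net5 = e NOR net1 = H NOR H = L
net6 = net5 NOR c = L NOR H = L
net8 = net4 NAND net6 = L NAND L = H
net11 = net8 AND e = H AND H = H

net1 = H  net4 = L  net11 = H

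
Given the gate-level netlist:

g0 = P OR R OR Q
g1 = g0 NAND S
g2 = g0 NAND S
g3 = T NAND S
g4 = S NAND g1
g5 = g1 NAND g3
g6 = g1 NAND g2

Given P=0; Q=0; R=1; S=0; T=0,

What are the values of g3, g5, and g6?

g3 = 1, g5 = 0, g6 = 0

g0 = P OR R OR Q = 0 OR 1 OR 0 = 1
g1 = g0 NAND S = 1 NAND 0 = 1
g2 = g0 NAND S = 1 NAND 0 = 1
g3 = T NAND S = 0 NAND 0 = 1
g5 = g1 NAND g3 = 1 NAND 1 = 0
g6 = g1 NAND g2 = 1 NAND 1 = 0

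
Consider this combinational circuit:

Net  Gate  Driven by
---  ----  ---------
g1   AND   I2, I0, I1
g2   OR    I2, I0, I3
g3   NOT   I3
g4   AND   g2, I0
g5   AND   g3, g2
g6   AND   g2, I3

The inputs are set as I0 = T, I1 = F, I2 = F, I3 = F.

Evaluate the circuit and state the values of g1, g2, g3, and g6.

g1 = I2 AND I0 AND I1 = F AND T AND F = F
g2 = I2 OR I0 OR I3 = F OR T OR F = T
g3 = NOT I3 = NOT F = T
g6 = g2 AND I3 = T AND F = F

g1 = F  g2 = T  g3 = T  g6 = F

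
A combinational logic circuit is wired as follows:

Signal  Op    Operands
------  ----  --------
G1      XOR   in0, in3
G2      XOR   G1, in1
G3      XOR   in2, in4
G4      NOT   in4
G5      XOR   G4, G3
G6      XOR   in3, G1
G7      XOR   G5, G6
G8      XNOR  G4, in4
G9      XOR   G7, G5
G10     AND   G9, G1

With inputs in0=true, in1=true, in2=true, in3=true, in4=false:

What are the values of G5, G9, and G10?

G5 = false; G9 = true; G10 = false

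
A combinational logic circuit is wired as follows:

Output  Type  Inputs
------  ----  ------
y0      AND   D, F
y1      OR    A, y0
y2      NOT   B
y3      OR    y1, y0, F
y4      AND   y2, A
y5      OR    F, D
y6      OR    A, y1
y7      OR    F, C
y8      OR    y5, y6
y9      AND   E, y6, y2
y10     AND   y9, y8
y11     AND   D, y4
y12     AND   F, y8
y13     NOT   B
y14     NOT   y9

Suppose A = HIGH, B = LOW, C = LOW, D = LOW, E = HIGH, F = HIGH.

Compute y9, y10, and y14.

y9 = HIGH, y10 = HIGH, y14 = LOW

y0 = D AND F = LOW AND HIGH = LOW
y1 = A OR y0 = HIGH OR LOW = HIGH
y2 = NOT B = NOT LOW = HIGH
y5 = F OR D = HIGH OR LOW = HIGH
y6 = A OR y1 = HIGH OR HIGH = HIGH
y8 = y5 OR y6 = HIGH OR HIGH = HIGH
y9 = E AND y6 AND y2 = HIGH AND HIGH AND HIGH = HIGH
y10 = y9 AND y8 = HIGH AND HIGH = HIGH
y14 = NOT y9 = NOT HIGH = LOW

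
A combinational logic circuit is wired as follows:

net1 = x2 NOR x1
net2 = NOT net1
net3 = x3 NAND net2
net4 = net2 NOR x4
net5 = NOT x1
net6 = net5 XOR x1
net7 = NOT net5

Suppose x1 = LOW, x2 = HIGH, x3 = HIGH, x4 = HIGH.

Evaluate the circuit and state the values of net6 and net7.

net6 = HIGH  net7 = LOW

net5 = NOT x1 = NOT LOW = HIGH
net6 = net5 XOR x1 = HIGH XOR LOW = HIGH
net7 = NOT net5 = NOT HIGH = LOW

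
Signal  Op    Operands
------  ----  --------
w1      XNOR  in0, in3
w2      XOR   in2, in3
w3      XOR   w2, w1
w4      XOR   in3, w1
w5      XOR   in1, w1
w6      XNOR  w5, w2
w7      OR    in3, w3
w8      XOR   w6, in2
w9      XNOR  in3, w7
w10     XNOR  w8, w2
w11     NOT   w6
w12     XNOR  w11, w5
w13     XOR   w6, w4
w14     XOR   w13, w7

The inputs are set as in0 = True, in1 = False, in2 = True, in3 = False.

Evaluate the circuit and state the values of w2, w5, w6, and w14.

w2 = True; w5 = False; w6 = False; w14 = True

w1 = in0 XNOR in3 = True XNOR False = False
w2 = in2 XOR in3 = True XOR False = True
w3 = w2 XOR w1 = True XOR False = True
w4 = in3 XOR w1 = False XOR False = False
w5 = in1 XOR w1 = False XOR False = False
w6 = w5 XNOR w2 = False XNOR True = False
w7 = in3 OR w3 = False OR True = True
w13 = w6 XOR w4 = False XOR False = False
w14 = w13 XOR w7 = False XOR True = True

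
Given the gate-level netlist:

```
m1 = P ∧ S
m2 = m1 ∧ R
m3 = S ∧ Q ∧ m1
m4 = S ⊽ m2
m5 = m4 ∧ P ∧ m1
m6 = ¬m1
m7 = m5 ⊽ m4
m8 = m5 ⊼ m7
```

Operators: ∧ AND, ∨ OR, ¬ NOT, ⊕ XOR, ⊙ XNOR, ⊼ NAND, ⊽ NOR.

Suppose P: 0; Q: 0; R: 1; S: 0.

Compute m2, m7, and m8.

m1 = P AND S = 0 AND 0 = 0
m2 = m1 AND R = 0 AND 1 = 0
m4 = S NOR m2 = 0 NOR 0 = 1
m5 = m4 AND P AND m1 = 1 AND 0 AND 0 = 0
m7 = m5 NOR m4 = 0 NOR 1 = 0
m8 = m5 NAND m7 = 0 NAND 0 = 1

m2 = 0; m7 = 0; m8 = 1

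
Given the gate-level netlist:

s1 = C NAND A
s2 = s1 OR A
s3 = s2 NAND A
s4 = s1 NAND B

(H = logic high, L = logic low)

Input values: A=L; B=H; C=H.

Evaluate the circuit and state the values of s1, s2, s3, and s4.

s1 = H  s2 = H  s3 = H  s4 = L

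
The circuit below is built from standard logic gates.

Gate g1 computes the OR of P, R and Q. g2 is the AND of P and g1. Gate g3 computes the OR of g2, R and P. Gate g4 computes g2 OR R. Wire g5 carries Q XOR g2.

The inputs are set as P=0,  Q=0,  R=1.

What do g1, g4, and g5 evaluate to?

g1 = P OR R OR Q = 0 OR 1 OR 0 = 1
g2 = P AND g1 = 0 AND 1 = 0
g4 = g2 OR R = 0 OR 1 = 1
g5 = Q XOR g2 = 0 XOR 0 = 0

g1 = 1, g4 = 1, g5 = 0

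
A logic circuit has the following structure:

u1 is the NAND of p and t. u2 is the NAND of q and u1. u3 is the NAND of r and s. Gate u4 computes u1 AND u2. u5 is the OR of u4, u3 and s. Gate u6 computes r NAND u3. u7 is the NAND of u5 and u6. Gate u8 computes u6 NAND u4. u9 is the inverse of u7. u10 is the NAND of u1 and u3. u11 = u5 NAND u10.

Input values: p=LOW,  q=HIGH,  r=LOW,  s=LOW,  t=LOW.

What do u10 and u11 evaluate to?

u1 = p NAND t = LOW NAND LOW = HIGH
u2 = q NAND u1 = HIGH NAND HIGH = LOW
u3 = r NAND s = LOW NAND LOW = HIGH
u4 = u1 AND u2 = HIGH AND LOW = LOW
u5 = u4 OR u3 OR s = LOW OR HIGH OR LOW = HIGH
u10 = u1 NAND u3 = HIGH NAND HIGH = LOW
u11 = u5 NAND u10 = HIGH NAND LOW = HIGH

u10 = LOW; u11 = HIGH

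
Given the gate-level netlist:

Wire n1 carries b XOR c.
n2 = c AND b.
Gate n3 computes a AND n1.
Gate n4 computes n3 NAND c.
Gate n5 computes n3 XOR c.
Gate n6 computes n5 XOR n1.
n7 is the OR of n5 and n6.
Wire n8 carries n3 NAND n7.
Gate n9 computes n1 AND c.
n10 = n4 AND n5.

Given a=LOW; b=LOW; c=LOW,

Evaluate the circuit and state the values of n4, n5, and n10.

n4 = HIGH, n5 = LOW, n10 = LOW

n1 = b XOR c = LOW XOR LOW = LOW
n3 = a AND n1 = LOW AND LOW = LOW
n4 = n3 NAND c = LOW NAND LOW = HIGH
n5 = n3 XOR c = LOW XOR LOW = LOW
n10 = n4 AND n5 = HIGH AND LOW = LOW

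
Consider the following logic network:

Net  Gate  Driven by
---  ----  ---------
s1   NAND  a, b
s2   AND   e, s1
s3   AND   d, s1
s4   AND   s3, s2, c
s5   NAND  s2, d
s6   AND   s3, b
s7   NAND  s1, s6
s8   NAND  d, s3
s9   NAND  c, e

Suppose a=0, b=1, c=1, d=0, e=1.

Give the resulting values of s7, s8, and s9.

s7 = 1, s8 = 1, s9 = 0

s1 = a NAND b = 0 NAND 1 = 1
s3 = d AND s1 = 0 AND 1 = 0
s6 = s3 AND b = 0 AND 1 = 0
s7 = s1 NAND s6 = 1 NAND 0 = 1
s8 = d NAND s3 = 0 NAND 0 = 1
s9 = c NAND e = 1 NAND 1 = 0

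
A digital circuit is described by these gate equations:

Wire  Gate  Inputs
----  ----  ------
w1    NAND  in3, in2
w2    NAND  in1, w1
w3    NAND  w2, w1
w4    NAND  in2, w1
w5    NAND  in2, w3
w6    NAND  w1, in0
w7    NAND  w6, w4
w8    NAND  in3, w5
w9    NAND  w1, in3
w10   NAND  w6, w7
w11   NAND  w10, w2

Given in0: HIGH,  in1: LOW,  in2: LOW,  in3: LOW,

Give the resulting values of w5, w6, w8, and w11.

w5 = HIGH, w6 = LOW, w8 = HIGH, w11 = LOW

w1 = in3 NAND in2 = LOW NAND LOW = HIGH
w2 = in1 NAND w1 = LOW NAND HIGH = HIGH
w3 = w2 NAND w1 = HIGH NAND HIGH = LOW
w4 = in2 NAND w1 = LOW NAND HIGH = HIGH
w5 = in2 NAND w3 = LOW NAND LOW = HIGH
w6 = w1 NAND in0 = HIGH NAND HIGH = LOW
w7 = w6 NAND w4 = LOW NAND HIGH = HIGH
w8 = in3 NAND w5 = LOW NAND HIGH = HIGH
w10 = w6 NAND w7 = LOW NAND HIGH = HIGH
w11 = w10 NAND w2 = HIGH NAND HIGH = LOW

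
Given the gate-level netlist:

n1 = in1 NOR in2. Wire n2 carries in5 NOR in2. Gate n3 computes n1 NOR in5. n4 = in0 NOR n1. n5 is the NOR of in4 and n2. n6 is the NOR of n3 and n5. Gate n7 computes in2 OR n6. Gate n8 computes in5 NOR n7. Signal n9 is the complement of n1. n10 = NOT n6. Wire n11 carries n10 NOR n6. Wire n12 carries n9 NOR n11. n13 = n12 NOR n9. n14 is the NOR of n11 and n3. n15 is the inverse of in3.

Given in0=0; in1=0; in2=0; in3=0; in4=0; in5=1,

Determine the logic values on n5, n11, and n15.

n1 = in1 NOR in2 = 0 NOR 0 = 1
n2 = in5 NOR in2 = 1 NOR 0 = 0
n3 = n1 NOR in5 = 1 NOR 1 = 0
n5 = in4 NOR n2 = 0 NOR 0 = 1
n6 = n3 NOR n5 = 0 NOR 1 = 0
n10 = NOT n6 = NOT 0 = 1
n11 = n10 NOR n6 = 1 NOR 0 = 0
n15 = NOT in3 = NOT 0 = 1

n5 = 1, n11 = 0, n15 = 1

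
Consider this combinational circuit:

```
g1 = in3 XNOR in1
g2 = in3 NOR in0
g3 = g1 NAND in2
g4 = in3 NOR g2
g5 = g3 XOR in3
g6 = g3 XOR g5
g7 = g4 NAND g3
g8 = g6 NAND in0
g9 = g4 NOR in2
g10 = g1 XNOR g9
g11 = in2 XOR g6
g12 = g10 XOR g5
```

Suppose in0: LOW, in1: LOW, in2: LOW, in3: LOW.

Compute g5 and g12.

g5 = HIGH  g12 = LOW

g1 = in3 XNOR in1 = LOW XNOR LOW = HIGH
g2 = in3 NOR in0 = LOW NOR LOW = HIGH
g3 = g1 NAND in2 = HIGH NAND LOW = HIGH
g4 = in3 NOR g2 = LOW NOR HIGH = LOW
g5 = g3 XOR in3 = HIGH XOR LOW = HIGH
g9 = g4 NOR in2 = LOW NOR LOW = HIGH
g10 = g1 XNOR g9 = HIGH XNOR HIGH = HIGH
g12 = g10 XOR g5 = HIGH XOR HIGH = LOW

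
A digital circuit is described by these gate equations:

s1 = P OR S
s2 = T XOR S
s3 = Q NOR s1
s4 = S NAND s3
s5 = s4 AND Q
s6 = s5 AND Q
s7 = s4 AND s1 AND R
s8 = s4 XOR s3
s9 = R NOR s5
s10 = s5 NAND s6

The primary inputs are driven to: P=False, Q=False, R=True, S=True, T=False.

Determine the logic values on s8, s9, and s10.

s1 = P OR S = False OR True = True
s3 = Q NOR s1 = False NOR True = False
s4 = S NAND s3 = True NAND False = True
s5 = s4 AND Q = True AND False = False
s6 = s5 AND Q = False AND False = False
s8 = s4 XOR s3 = True XOR False = True
s9 = R NOR s5 = True NOR False = False
s10 = s5 NAND s6 = False NAND False = True

s8 = True; s9 = False; s10 = True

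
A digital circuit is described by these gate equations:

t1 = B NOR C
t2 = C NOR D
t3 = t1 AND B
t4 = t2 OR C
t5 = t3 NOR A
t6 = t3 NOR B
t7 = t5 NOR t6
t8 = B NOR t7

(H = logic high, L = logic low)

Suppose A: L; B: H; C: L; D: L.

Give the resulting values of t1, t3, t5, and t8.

t1 = L; t3 = L; t5 = H; t8 = L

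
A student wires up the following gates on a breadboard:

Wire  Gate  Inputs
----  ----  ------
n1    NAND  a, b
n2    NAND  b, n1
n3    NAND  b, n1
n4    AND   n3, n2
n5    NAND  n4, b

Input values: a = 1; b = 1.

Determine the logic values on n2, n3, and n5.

n2 = 1, n3 = 1, n5 = 0

n1 = a NAND b = 1 NAND 1 = 0
n2 = b NAND n1 = 1 NAND 0 = 1
n3 = b NAND n1 = 1 NAND 0 = 1
n4 = n3 AND n2 = 1 AND 1 = 1
n5 = n4 NAND b = 1 NAND 1 = 0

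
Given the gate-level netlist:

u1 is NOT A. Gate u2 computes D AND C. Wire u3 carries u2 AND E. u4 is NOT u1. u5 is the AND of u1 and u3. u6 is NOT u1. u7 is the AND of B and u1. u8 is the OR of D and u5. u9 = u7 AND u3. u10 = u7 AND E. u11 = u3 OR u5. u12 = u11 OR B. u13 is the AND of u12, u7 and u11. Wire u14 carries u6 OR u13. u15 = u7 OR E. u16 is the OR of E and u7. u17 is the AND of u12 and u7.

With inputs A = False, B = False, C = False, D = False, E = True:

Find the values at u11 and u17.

u1 = NOT A = NOT False = True
u2 = D AND C = False AND False = False
u3 = u2 AND E = False AND True = False
u5 = u1 AND u3 = True AND False = False
u7 = B AND u1 = False AND True = False
u11 = u3 OR u5 = False OR False = False
u12 = u11 OR B = False OR False = False
u17 = u12 AND u7 = False AND False = False

u11 = False, u17 = False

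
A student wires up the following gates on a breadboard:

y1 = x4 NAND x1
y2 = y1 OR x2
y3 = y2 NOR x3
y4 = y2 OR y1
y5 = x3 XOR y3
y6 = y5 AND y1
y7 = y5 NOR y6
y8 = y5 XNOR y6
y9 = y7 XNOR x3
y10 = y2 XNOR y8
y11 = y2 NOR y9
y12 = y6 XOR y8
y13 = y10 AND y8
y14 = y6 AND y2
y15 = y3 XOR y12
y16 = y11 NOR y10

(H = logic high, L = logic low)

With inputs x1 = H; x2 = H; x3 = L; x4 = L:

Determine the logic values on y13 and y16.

y1 = x4 NAND x1 = L NAND H = H
y2 = y1 OR x2 = H OR H = H
y3 = y2 NOR x3 = H NOR L = L
y5 = x3 XOR y3 = L XOR L = L
y6 = y5 AND y1 = L AND H = L
y7 = y5 NOR y6 = L NOR L = H
y8 = y5 XNOR y6 = L XNOR L = H
y9 = y7 XNOR x3 = H XNOR L = L
y10 = y2 XNOR y8 = H XNOR H = H
y11 = y2 NOR y9 = H NOR L = L
y13 = y10 AND y8 = H AND H = H
y16 = y11 NOR y10 = L NOR H = L

y13 = H, y16 = L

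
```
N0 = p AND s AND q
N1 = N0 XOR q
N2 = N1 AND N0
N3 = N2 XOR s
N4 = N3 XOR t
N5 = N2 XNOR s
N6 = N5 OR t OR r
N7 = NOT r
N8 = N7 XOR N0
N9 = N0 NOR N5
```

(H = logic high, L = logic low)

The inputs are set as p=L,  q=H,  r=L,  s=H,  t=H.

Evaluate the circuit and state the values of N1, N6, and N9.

N1 = H; N6 = H; N9 = H

N0 = p AND s AND q = L AND H AND H = L
N1 = N0 XOR q = L XOR H = H
N2 = N1 AND N0 = H AND L = L
N5 = N2 XNOR s = L XNOR H = L
N6 = N5 OR t OR r = L OR H OR L = H
N9 = N0 NOR N5 = L NOR L = H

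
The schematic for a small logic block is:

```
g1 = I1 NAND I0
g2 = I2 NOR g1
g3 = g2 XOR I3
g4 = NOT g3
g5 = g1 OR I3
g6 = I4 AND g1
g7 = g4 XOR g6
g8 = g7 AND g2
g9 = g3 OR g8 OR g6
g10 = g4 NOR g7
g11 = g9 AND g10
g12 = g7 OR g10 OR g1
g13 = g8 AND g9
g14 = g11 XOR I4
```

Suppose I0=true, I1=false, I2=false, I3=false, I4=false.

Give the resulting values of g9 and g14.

g1 = I1 NAND I0 = false NAND true = true
g2 = I2 NOR g1 = false NOR true = false
g3 = g2 XOR I3 = false XOR false = false
g4 = NOT g3 = NOT false = true
g6 = I4 AND g1 = false AND true = false
g7 = g4 XOR g6 = true XOR false = true
g8 = g7 AND g2 = true AND false = false
g9 = g3 OR g8 OR g6 = false OR false OR false = false
g10 = g4 NOR g7 = true NOR true = false
g11 = g9 AND g10 = false AND false = false
g14 = g11 XOR I4 = false XOR false = false

g9 = false  g14 = false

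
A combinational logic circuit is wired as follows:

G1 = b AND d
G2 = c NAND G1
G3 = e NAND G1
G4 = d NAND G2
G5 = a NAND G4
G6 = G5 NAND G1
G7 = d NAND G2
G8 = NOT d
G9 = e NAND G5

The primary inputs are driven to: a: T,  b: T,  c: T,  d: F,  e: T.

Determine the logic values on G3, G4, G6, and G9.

G1 = b AND d = T AND F = F
G2 = c NAND G1 = T NAND F = T
G3 = e NAND G1 = T NAND F = T
G4 = d NAND G2 = F NAND T = T
G5 = a NAND G4 = T NAND T = F
G6 = G5 NAND G1 = F NAND F = T
G9 = e NAND G5 = T NAND F = T

G3 = T, G4 = T, G6 = T, G9 = T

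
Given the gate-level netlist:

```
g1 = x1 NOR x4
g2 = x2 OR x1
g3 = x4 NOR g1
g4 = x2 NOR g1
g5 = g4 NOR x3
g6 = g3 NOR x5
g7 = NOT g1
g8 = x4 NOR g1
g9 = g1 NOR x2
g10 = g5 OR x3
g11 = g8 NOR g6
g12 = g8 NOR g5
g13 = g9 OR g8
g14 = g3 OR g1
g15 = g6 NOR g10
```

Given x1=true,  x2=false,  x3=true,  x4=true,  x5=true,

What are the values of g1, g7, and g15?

g1 = x1 NOR x4 = true NOR true = false
g3 = x4 NOR g1 = true NOR false = false
g4 = x2 NOR g1 = false NOR false = true
g5 = g4 NOR x3 = true NOR true = false
g6 = g3 NOR x5 = false NOR true = false
g7 = NOT g1 = NOT false = true
g10 = g5 OR x3 = false OR true = true
g15 = g6 NOR g10 = false NOR true = false

g1 = false, g7 = true, g15 = false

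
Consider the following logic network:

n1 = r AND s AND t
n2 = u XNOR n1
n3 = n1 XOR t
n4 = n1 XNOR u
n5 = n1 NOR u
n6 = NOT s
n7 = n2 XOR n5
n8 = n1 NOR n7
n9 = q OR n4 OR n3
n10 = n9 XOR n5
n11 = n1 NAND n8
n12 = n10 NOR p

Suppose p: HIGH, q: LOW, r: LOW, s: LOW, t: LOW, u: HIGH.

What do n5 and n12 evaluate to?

n1 = r AND s AND t = LOW AND LOW AND LOW = LOW
n3 = n1 XOR t = LOW XOR LOW = LOW
n4 = n1 XNOR u = LOW XNOR HIGH = LOW
n5 = n1 NOR u = LOW NOR HIGH = LOW
n9 = q OR n4 OR n3 = LOW OR LOW OR LOW = LOW
n10 = n9 XOR n5 = LOW XOR LOW = LOW
n12 = n10 NOR p = LOW NOR HIGH = LOW

n5 = LOW; n12 = LOW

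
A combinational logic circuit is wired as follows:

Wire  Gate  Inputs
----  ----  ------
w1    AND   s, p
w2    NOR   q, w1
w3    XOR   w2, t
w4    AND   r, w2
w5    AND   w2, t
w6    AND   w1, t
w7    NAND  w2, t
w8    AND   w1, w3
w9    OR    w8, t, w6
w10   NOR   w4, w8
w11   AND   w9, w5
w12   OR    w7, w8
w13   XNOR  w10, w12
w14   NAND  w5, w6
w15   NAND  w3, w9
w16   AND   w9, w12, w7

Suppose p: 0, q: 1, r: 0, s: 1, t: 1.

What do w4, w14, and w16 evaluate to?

w4 = 0, w14 = 1, w16 = 1

w1 = s AND p = 1 AND 0 = 0
w2 = q NOR w1 = 1 NOR 0 = 0
w3 = w2 XOR t = 0 XOR 1 = 1
w4 = r AND w2 = 0 AND 0 = 0
w5 = w2 AND t = 0 AND 1 = 0
w6 = w1 AND t = 0 AND 1 = 0
w7 = w2 NAND t = 0 NAND 1 = 1
w8 = w1 AND w3 = 0 AND 1 = 0
w9 = w8 OR t OR w6 = 0 OR 1 OR 0 = 1
w12 = w7 OR w8 = 1 OR 0 = 1
w14 = w5 NAND w6 = 0 NAND 0 = 1
w16 = w9 AND w12 AND w7 = 1 AND 1 AND 1 = 1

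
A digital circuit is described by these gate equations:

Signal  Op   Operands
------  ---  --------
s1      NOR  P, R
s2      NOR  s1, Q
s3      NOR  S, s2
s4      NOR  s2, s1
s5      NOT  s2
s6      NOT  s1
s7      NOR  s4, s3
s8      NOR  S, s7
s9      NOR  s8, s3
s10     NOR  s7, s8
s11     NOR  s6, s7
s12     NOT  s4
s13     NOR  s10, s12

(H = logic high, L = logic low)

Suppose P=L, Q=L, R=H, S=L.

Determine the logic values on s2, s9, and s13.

s1 = P NOR R = L NOR H = L
s2 = s1 NOR Q = L NOR L = H
s3 = S NOR s2 = L NOR H = L
s4 = s2 NOR s1 = H NOR L = L
s7 = s4 NOR s3 = L NOR L = H
s8 = S NOR s7 = L NOR H = L
s9 = s8 NOR s3 = L NOR L = H
s10 = s7 NOR s8 = H NOR L = L
s12 = NOT s4 = NOT L = H
s13 = s10 NOR s12 = L NOR H = L

s2 = H, s9 = H, s13 = L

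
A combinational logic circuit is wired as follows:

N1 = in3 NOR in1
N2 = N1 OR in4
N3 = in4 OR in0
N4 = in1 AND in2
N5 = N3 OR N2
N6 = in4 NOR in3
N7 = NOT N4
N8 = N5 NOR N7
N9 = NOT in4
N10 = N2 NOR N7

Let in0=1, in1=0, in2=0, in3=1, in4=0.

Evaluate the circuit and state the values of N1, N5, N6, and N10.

N1 = 0, N5 = 1, N6 = 0, N10 = 0

N1 = in3 NOR in1 = 1 NOR 0 = 0
N2 = N1 OR in4 = 0 OR 0 = 0
N3 = in4 OR in0 = 0 OR 1 = 1
N4 = in1 AND in2 = 0 AND 0 = 0
N5 = N3 OR N2 = 1 OR 0 = 1
N6 = in4 NOR in3 = 0 NOR 1 = 0
N7 = NOT N4 = NOT 0 = 1
N10 = N2 NOR N7 = 0 NOR 1 = 0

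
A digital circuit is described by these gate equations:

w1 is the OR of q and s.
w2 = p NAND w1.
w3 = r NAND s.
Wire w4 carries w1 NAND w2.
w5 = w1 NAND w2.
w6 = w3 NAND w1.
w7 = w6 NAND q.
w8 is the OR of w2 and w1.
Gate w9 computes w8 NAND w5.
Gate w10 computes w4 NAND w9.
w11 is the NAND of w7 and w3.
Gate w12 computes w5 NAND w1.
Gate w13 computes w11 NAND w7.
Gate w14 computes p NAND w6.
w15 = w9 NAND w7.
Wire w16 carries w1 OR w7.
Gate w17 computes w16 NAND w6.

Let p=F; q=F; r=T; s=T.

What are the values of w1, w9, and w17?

w1 = q OR s = F OR T = T
w2 = p NAND w1 = F NAND T = T
w3 = r NAND s = T NAND T = F
w5 = w1 NAND w2 = T NAND T = F
w6 = w3 NAND w1 = F NAND T = T
w7 = w6 NAND q = T NAND F = T
w8 = w2 OR w1 = T OR T = T
w9 = w8 NAND w5 = T NAND F = T
w16 = w1 OR w7 = T OR T = T
w17 = w16 NAND w6 = T NAND T = F

w1 = T  w9 = T  w17 = F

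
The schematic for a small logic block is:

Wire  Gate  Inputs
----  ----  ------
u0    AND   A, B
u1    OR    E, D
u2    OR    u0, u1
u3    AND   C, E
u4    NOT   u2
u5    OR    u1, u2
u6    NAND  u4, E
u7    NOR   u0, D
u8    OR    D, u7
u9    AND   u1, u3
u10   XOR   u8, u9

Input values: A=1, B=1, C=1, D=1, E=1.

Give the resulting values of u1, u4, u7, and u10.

u0 = A AND B = 1 AND 1 = 1
u1 = E OR D = 1 OR 1 = 1
u2 = u0 OR u1 = 1 OR 1 = 1
u3 = C AND E = 1 AND 1 = 1
u4 = NOT u2 = NOT 1 = 0
u7 = u0 NOR D = 1 NOR 1 = 0
u8 = D OR u7 = 1 OR 0 = 1
u9 = u1 AND u3 = 1 AND 1 = 1
u10 = u8 XOR u9 = 1 XOR 1 = 0

u1 = 1; u4 = 0; u7 = 0; u10 = 0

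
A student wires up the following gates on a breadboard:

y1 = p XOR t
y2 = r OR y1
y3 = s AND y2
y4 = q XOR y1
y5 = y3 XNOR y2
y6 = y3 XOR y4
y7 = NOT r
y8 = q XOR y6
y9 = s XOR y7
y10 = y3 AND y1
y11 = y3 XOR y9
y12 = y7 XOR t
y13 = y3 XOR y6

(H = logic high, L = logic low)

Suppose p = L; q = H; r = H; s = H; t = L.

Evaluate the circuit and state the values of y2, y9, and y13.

y2 = H  y9 = H  y13 = H

y1 = p XOR t = L XOR L = L
y2 = r OR y1 = H OR L = H
y3 = s AND y2 = H AND H = H
y4 = q XOR y1 = H XOR L = H
y6 = y3 XOR y4 = H XOR H = L
y7 = NOT r = NOT H = L
y9 = s XOR y7 = H XOR L = H
y13 = y3 XOR y6 = H XOR L = H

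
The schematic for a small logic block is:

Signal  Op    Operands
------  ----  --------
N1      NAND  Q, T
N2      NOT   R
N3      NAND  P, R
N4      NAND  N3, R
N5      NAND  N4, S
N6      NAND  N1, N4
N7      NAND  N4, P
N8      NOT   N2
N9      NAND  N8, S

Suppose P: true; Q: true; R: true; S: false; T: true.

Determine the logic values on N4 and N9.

N4 = true, N9 = true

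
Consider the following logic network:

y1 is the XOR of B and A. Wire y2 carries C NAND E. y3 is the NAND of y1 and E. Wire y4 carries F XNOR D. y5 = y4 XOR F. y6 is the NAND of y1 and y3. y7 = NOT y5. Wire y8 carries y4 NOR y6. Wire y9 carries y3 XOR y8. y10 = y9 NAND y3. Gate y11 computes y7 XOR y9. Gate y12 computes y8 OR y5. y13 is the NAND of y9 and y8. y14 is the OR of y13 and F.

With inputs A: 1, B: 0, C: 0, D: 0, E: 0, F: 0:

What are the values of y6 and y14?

y1 = B XOR A = 0 XOR 1 = 1
y3 = y1 NAND E = 1 NAND 0 = 1
y4 = F XNOR D = 0 XNOR 0 = 1
y6 = y1 NAND y3 = 1 NAND 1 = 0
y8 = y4 NOR y6 = 1 NOR 0 = 0
y9 = y3 XOR y8 = 1 XOR 0 = 1
y13 = y9 NAND y8 = 1 NAND 0 = 1
y14 = y13 OR F = 1 OR 0 = 1

y6 = 0  y14 = 1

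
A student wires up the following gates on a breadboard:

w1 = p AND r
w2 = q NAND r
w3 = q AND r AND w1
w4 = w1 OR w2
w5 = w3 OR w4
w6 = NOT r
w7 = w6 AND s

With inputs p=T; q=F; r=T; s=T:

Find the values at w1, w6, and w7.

w1 = T, w6 = F, w7 = F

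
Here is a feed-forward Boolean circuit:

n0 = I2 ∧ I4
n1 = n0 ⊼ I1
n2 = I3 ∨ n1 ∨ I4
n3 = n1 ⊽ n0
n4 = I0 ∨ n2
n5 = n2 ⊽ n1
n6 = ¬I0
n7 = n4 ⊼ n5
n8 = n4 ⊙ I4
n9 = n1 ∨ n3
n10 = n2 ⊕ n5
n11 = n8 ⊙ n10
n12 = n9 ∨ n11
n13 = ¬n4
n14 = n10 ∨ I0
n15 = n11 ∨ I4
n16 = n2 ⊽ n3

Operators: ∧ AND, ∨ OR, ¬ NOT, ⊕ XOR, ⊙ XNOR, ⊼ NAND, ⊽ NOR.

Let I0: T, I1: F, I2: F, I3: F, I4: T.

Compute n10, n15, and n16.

n0 = I2 AND I4 = F AND T = F
n1 = n0 NAND I1 = F NAND F = T
n2 = I3 OR n1 OR I4 = F OR T OR T = T
n3 = n1 NOR n0 = T NOR F = F
n4 = I0 OR n2 = T OR T = T
n5 = n2 NOR n1 = T NOR T = F
n8 = n4 XNOR I4 = T XNOR T = T
n10 = n2 XOR n5 = T XOR F = T
n11 = n8 XNOR n10 = T XNOR T = T
n15 = n11 OR I4 = T OR T = T
n16 = n2 NOR n3 = T NOR F = F

n10 = T, n15 = T, n16 = F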